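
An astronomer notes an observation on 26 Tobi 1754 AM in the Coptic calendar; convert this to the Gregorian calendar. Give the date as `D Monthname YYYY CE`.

Julian Day Number of the source date = 2465458.
Converting JDN 2465458 to the Gregorian calendar gives 3 February 2038 CE.

3 February 2038 CE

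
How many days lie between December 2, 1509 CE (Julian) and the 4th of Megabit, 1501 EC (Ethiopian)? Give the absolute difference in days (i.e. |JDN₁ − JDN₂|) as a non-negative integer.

277

JDN of the first date = 2272556.
JDN of the second date = 2272279.
|2272279 − 2272556| = 277.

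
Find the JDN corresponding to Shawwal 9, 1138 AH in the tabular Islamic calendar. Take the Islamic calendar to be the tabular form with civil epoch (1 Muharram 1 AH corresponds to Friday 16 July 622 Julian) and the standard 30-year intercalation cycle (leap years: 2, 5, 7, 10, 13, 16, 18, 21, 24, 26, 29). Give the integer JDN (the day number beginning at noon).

In the Gregorian calendar the same day is 10 June 1726.
JDN 2451545 is 1 January 2000 CE (Gregorian); the target day is −99916 days from there, so JDN = 2351629.

2351629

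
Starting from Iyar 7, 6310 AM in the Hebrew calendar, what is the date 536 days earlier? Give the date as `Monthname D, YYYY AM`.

Cheshvan 3, 6309 AM

Counting 536 days back from JDN 2652544 reaches JDN 2652008, which is Cheshvan 3, 6309 AM.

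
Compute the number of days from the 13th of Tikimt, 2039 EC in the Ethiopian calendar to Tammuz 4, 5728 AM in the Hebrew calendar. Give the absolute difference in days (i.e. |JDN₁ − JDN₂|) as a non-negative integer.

First date → JDN 2468642; second date → JDN 2440038.
The interval is |2468642 − 2440038| = 28604 days.

28604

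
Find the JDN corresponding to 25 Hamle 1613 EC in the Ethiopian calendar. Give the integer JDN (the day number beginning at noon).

Equivalently 29 July 1621 (Gregorian).
JDN 2299161 is 15 October 1582 CE (Gregorian); the target day is +14167 days from there, so JDN = 2313328.

2313328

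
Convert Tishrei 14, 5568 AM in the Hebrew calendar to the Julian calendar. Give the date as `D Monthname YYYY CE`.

4 October 1807 CE

Julian Day Number of the source date = 2381341.
Converting JDN 2381341 to the Julian calendar gives 4 October 1807 CE.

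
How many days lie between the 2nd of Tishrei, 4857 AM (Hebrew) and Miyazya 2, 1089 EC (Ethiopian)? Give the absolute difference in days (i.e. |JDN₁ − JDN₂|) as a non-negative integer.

JDN of the first date = 2121636.
JDN of the second date = 2121824.
|2121824 − 2121636| = 188.

188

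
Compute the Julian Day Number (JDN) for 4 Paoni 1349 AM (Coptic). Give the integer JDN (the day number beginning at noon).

2317660

In the Gregorian calendar the same day is 8 June 1633.
JDN 2299161 is 15 October 1582 CE (Gregorian); the target day is +18499 days from there, so JDN = 2317660.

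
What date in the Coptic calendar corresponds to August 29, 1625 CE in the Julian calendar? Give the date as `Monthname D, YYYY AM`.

The source date corresponds to 8 September 1625 in the Gregorian calendar (JDN 2314830).
That day falls on 1 Thout 1342 AM in the Coptic calendar.

Thout 1, 1342 AM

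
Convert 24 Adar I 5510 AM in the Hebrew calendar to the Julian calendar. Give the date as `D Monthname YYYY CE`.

The source date corresponds to 2 March 1750 in the Gregorian calendar (JDN 2360295).
That day falls on 19 February 1750 CE in the Julian calendar.

19 February 1750 CE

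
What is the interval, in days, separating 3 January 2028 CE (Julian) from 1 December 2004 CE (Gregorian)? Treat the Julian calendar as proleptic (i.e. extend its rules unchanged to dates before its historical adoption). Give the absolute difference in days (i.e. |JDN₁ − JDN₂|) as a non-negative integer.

8446

JDN of the first date = 2461787.
JDN of the second date = 2453341.
|2453341 − 2461787| = 8446.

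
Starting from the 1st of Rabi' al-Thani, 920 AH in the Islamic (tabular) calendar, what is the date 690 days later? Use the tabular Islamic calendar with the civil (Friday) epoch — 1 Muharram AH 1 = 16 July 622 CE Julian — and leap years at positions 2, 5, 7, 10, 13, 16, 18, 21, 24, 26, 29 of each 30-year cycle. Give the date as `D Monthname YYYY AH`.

Counting 690 days forward from JDN 2274192 reaches JDN 2274882, which is 12 Rabi' al-Awwal 922 AH.

12 Rabi' al-Awwal 922 AH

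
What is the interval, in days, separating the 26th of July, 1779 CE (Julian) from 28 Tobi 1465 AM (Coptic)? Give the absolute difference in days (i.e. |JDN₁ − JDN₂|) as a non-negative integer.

JDN of the first date = 2371044.
JDN of the second date = 2359903.
|2359903 − 2371044| = 11141.

11141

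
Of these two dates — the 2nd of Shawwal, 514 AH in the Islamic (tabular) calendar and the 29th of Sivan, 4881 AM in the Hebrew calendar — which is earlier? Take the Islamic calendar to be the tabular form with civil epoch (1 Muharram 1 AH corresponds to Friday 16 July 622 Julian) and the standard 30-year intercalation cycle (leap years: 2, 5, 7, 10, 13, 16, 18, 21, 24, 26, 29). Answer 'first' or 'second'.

The two dates have Julian Day Numbers 2130497 and 2130671 respectively.
Since 2130497 < 2130671, the first date comes first.

first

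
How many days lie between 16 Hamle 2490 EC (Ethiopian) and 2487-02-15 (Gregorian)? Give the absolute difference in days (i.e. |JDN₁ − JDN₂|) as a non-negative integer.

4179

JDN of the first date = 2633643.
JDN of the second date = 2629464.
|2629464 − 2633643| = 4179.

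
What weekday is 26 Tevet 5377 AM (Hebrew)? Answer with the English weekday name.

Tuesday

In the Gregorian calendar this is 3 January 1617 (JDN 2311660).
Since JDN mod 7 = 1 (0 = Monday), the day is Tuesday.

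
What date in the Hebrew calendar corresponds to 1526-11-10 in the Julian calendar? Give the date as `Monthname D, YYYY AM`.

Kislev 5, 5287 AM

Julian Day Number of the source date = 2278743.
Converting JDN 2278743 to the Hebrew calendar gives 5 Kislev 5287 AM.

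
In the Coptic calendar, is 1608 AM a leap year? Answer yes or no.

1608 mod 4 = 0; in the Coptic calendar a year is leap when year mod 4 = 3, so it is a common year.

no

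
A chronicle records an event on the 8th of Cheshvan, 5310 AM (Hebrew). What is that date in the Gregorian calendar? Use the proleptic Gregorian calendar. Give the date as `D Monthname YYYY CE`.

9 November 1549 CE

Julian Day Number of the source date = 2287133.
Converting JDN 2287133 to the Gregorian calendar gives 9 November 1549 CE.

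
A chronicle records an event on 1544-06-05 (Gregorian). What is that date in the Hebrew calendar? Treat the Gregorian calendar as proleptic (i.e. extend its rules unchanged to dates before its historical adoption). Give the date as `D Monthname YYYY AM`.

4 Sivan 5304 AM

Julian Day Number of the source date = 2285150.
Converting JDN 2285150 to the Hebrew calendar gives 4 Sivan 5304 AM.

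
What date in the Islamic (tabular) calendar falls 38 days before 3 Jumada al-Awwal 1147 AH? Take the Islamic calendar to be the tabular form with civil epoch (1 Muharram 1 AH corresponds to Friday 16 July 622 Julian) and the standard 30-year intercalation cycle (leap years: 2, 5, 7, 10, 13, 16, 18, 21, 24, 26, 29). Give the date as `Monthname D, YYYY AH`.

Rabi' al-Awwal 24, 1147 AH

JDN of 3 Jumada al-Awwal 1147 AH = 2354664.
2354664 − 38 = 2354626.
JDN 2354626 in the tabular Islamic calendar is Rabi' al-Awwal 24, 1147 AH.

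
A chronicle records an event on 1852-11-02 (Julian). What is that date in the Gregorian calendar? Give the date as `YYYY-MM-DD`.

1852-11-14

At this point the Julian calendar is 12 days behind the Gregorian.
2 November 1852 Julian + 12 days → 14 November 1852 Gregorian.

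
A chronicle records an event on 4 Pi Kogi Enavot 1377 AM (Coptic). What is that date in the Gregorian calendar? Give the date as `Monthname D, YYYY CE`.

September 6, 1661 CE

Julian Day Number of the source date = 2327977.
Converting JDN 2327977 to the Gregorian calendar gives 6 September 1661 CE.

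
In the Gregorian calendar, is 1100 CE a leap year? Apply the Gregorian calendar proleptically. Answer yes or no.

1100 is divisible by 4; 1100 is divisible by 100 but not 400, so it is a common year.

no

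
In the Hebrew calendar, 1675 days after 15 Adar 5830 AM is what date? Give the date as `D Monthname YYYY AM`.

The starting date is JDN 2477169; 2477169 + 1675 = 2478844.
JDN 2478844 corresponds to 7 Tishrei 5835 AM.

7 Tishrei 5835 AM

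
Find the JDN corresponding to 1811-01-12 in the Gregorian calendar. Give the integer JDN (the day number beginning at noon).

JDN 2299161 is 15 October 1582 CE (Gregorian); the target day is +83364 days from there, so JDN = 2382525.

2382525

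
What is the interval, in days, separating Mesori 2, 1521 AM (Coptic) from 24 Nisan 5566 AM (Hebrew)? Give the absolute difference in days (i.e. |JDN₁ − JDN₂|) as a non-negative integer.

248

First date → JDN 2380541; second date → JDN 2380789.
The interval is |2380541 − 2380789| = 248 days.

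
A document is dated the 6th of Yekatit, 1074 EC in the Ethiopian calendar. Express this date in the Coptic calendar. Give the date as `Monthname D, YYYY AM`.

Meshir 6, 798 AM

Julian Day Number of the source date = 2116289.
Converting JDN 2116289 to the Coptic calendar gives 6 Meshir 798 AM.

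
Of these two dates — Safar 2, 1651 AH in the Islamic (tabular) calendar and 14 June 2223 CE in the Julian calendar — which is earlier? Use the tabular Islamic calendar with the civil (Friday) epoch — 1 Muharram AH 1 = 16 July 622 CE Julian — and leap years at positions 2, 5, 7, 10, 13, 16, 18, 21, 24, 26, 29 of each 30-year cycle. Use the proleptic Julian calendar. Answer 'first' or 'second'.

second

First date → JDN 2533176; second date → JDN 2533173.
JDN 2533173 < JDN 2533176, so the second date is earlier.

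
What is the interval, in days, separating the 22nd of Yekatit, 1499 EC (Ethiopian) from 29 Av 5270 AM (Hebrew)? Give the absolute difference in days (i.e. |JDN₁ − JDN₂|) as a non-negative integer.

1266

First date → JDN 2271536; second date → JDN 2272802.
The interval is |2271536 − 2272802| = 1266 days.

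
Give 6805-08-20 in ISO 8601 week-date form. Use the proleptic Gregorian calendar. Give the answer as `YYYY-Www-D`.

6805-W33-6

The weekday is Saturday (ISO weekday 6).
That Saturday belongs to ISO week 33 of ISO year 6805.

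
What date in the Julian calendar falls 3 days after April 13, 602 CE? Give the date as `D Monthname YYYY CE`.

JDN of April 13, 602 CE = 1941041.
1941041 + 3 = 1941044.
JDN 1941044 in the Julian calendar is 16 April 602 CE.

16 April 602 CE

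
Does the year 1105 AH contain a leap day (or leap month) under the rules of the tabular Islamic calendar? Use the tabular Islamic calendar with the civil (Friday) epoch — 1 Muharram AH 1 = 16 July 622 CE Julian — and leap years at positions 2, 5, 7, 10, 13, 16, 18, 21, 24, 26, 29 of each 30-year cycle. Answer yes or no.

Year 1105 AH is year 25 of its 30-year cycle; leap positions are 2, 5, 7, 10, 13, 16, 18, 21, 24, 26, 29, so it is a common year (354 days).

no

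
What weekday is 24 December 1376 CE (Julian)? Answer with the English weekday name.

Wednesday

In the proleptic Gregorian calendar this is 1 January 1377 (JDN 2224000).
Since JDN mod 7 = 2 (0 = Monday), the day is Wednesday.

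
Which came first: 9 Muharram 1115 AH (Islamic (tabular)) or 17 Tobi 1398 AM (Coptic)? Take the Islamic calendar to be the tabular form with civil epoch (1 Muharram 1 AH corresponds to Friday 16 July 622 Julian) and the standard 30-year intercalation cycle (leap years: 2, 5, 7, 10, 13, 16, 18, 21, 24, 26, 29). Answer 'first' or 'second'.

First date → JDN 2343212; second date → JDN 2335420.
JDN 2335420 < JDN 2343212, so the second date is earlier.

second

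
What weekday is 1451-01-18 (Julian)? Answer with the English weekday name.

Monday

This is JDN 2251053 (27 January 1451 Gregorian).
Since JDN mod 7 = 0 (0 = Monday), the day is Monday.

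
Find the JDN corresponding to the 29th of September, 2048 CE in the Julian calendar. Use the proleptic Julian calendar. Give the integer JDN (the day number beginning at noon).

2469362

In the Gregorian calendar the same day is 12 October 2048.
JDN 2451545 is 1 January 2000 CE (Gregorian); the target day is +17817 days from there, so JDN = 2469362.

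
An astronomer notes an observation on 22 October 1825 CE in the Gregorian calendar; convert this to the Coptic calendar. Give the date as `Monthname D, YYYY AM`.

Paopi 13, 1542 AM

Julian Day Number of the source date = 2387922.
Converting JDN 2387922 to the Coptic calendar gives 13 Paopi 1542 AM.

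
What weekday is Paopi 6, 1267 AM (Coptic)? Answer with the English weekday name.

Equivalently 13 October 1550 Gregorian, JDN 2287471.
2287471 ≡ 4 (mod 7); counting from Monday = 0 gives Friday.

Friday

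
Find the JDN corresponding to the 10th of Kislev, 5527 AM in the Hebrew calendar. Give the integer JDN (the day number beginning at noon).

2366394

Equivalently 12 November 1766 (Gregorian).
JDN 2299161 is 15 October 1582 CE (Gregorian); the target day is +67233 days from there, so JDN = 2366394.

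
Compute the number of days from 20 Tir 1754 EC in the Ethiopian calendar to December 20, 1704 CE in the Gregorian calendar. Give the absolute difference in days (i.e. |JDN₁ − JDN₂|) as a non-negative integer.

20856

First date → JDN 2364643; second date → JDN 2343787.
The interval is |2364643 − 2343787| = 20856 days.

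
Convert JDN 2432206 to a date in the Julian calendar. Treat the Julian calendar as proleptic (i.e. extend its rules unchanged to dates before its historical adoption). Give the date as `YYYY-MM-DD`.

The Gregorian equivalent of JDN 2432206 is 20 January 1947.
In the Julian calendar that day is 1947-01-07.

1947-01-07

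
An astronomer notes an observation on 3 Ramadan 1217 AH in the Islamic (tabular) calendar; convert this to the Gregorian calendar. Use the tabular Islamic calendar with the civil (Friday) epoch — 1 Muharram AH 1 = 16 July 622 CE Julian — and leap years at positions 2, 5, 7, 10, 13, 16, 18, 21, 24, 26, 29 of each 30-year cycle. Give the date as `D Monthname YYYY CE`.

Julian Day Number of the source date = 2379588.
Converting JDN 2379588 to the Gregorian calendar gives 28 December 1802 CE.

28 December 1802 CE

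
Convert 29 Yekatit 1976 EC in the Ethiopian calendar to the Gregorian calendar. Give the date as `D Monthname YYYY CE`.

8 March 1984 CE

Julian Day Number of the source date = 2445768.
Converting JDN 2445768 to the Gregorian calendar gives 8 March 1984 CE.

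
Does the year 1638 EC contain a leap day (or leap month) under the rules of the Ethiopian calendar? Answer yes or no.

1638 mod 4 = 2; in the Ethiopian calendar a year is leap when year mod 4 = 3, so it is a common year.

no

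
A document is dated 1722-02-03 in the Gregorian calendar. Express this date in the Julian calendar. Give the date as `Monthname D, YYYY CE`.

For dates in this range the Gregorian date is 11 days ahead of the Julian.
3 February 1722 Gregorian − 11 days → 23 January 1722 Julian.

January 23, 1722 CE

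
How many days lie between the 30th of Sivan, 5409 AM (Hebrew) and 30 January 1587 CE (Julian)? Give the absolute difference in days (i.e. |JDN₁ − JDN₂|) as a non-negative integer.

First date → JDN 2323506; second date → JDN 2300739.
The interval is |2323506 − 2300739| = 22767 days.

22767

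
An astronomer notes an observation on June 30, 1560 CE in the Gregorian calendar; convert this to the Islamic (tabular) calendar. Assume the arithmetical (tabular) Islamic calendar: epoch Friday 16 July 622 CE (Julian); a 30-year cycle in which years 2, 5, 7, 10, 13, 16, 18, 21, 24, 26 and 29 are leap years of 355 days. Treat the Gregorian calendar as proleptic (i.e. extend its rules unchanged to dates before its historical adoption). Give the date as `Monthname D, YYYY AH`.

Ramadan 26, 967 AH

Julian Day Number of the source date = 2291019.
Converting JDN 2291019 to the tabular Islamic calendar gives 26 Ramadan 967 AH.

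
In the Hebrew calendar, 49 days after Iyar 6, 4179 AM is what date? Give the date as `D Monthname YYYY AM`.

Counting 49 days forward from JDN 1874204 reaches JDN 1874253, which is 26 Sivan 4179 AM.

26 Sivan 4179 AM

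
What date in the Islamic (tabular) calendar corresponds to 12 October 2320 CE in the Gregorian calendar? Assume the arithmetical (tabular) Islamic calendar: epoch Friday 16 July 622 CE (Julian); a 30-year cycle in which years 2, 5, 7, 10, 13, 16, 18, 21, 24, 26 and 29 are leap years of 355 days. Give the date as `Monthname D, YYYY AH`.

Julian Day Number of the source date = 2568707.
Converting JDN 2568707 to the tabular Islamic calendar gives 8 Jumada al-Awwal 1751 AH.

Jumada al-Awwal 8, 1751 AH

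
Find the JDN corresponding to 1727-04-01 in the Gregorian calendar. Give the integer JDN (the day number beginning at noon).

2351924

JDN 2299161 is 15 October 1582 CE (Gregorian); the target day is +52763 days from there, so JDN = 2351924.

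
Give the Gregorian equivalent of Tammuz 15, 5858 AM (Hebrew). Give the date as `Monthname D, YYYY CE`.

July 15, 2098 CE

Both dates share Julian Day Number 2487535; in the Gregorian calendar that is 15 July 2098 CE.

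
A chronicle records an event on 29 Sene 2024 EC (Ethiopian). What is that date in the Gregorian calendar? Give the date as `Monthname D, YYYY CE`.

July 6, 2032 CE

Julian Day Number of the source date = 2463420.
Converting JDN 2463420 to the Gregorian calendar gives 6 July 2032 CE.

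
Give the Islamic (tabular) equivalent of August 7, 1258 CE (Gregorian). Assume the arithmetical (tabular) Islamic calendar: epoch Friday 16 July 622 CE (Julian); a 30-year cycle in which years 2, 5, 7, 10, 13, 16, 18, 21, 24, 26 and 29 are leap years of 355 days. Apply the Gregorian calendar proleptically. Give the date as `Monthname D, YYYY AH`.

Rajab 28, 656 AH

Both dates share Julian Day Number 2180754; in the tabular Islamic calendar that is 28 Rajab 656 AH.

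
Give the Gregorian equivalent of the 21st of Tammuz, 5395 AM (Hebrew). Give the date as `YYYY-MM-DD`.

Both dates share Julian Day Number 2318419; in the Gregorian calendar that is 7 July 1635 CE.

1635-07-07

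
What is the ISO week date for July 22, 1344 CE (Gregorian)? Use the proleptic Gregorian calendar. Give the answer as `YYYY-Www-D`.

The weekday is Wednesday (ISO weekday 3).
That Wednesday belongs to ISO week 30 of ISO year 1344.

1344-W30-3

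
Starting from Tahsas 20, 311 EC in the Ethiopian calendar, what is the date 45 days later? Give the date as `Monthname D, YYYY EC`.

The starting date is JDN 1837557; 1837557 + 45 = 1837602.
JDN 1837602 corresponds to Yekatit 5, 311 EC.

Yekatit 5, 311 EC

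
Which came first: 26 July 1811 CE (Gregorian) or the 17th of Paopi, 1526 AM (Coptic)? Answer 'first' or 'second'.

second

Converting both to JDN: 2382720 vs 2382082; the smaller is the second.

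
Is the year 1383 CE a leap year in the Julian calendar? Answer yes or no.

1383 mod 4 = 3, so it is a common year in the Julian calendar.

no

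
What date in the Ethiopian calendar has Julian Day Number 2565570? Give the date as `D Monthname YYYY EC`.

29 Yekatit 2304 EC

JDN 2565570 is 11 March 2312 in the Gregorian calendar.
In the Ethiopian calendar that day is 29 Yekatit 2304 EC.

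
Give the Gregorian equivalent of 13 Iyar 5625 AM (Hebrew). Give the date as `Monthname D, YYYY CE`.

May 9, 1865 CE

Both dates share Julian Day Number 2402366; in the Gregorian calendar that is 9 May 1865 CE.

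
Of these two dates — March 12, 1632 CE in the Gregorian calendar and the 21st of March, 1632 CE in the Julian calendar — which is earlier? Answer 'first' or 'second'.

Converting both to JDN: 2317207 vs 2317226; the smaller is the first.

first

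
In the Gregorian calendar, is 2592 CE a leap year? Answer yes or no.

2592 is divisible by 4 and not by 100, so it is a leap year.

yes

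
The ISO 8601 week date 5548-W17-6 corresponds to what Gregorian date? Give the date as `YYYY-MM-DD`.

ISO week 1 of 5548 is the week containing the first Thursday of 5548.
Week 17, day 6 (Saturday) lands on 5548-04-24.

5548-04-24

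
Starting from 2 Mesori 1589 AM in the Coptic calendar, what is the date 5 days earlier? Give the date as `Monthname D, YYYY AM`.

Epip 27, 1589 AM

The starting date is JDN 2405378; 2405378 − 5 = 2405373.
JDN 2405373 corresponds to Epip 27, 1589 AM.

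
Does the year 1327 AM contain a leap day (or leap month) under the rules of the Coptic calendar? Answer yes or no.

1327 mod 4 = 3; in the Coptic calendar a year is leap when year mod 4 = 3, so it is a leap year.

yes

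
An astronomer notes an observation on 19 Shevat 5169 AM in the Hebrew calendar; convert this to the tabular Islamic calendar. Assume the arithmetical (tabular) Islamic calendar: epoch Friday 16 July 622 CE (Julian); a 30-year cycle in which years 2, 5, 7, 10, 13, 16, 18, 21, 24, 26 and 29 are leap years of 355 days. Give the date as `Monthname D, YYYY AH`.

Ramadan 18, 811 AH

Julian Day Number of the source date = 2235730.
Converting JDN 2235730 to the tabular Islamic calendar gives 18 Ramadan 811 AH.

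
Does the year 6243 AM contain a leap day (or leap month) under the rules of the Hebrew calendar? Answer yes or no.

yes

Hebrew year 6243 is year 11 of its 19-year Metonic cycle; leap years are at positions 3, 6, 8, 11, 14, 17, 19, so it is a leap year (13 months).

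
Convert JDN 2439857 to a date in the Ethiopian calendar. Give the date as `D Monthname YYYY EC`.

JDN 2439857 is 1 January 1968 in the Gregorian calendar.
In the Ethiopian calendar that day is 22 Tahsas 1960 EC.

22 Tahsas 1960 EC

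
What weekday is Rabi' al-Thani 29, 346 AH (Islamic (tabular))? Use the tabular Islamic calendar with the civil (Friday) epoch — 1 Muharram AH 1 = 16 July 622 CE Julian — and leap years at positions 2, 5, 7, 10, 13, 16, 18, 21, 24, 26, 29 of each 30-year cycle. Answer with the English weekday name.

This is JDN 2070813 (4 August 957 Gregorian).
2070813 ≡ 3 (mod 7); counting from Monday = 0 gives Thursday.

Thursday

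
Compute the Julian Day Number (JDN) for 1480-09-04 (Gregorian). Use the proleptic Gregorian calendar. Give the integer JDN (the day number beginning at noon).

JDN 2400001 is 17 November 1858 CE (Gregorian), MJD 0; the target day is −138135 days from there, so JDN = 2261866.

2261866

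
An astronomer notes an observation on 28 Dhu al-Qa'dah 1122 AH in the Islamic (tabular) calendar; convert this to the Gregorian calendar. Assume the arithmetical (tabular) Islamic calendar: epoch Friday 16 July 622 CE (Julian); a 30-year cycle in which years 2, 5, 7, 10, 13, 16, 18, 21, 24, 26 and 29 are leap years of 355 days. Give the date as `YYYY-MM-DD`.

1711-01-18

Both dates share Julian Day Number 2346007; in the Gregorian calendar that is 18 January 1711 CE.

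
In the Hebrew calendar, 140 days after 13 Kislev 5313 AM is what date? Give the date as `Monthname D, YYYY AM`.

Iyar 5, 5313 AM

Counting 140 days forward from JDN 2288260 reaches JDN 2288400, which is Iyar 5, 5313 AM.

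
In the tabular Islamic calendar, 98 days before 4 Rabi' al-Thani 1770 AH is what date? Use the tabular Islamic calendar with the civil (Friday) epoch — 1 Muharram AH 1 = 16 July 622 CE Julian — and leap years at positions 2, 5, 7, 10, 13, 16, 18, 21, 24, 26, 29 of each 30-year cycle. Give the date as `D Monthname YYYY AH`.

25 Dhu al-Hijjah 1769 AH

Counting 98 days back from JDN 2575407 reaches JDN 2575309, which is 25 Dhu al-Hijjah 1769 AH.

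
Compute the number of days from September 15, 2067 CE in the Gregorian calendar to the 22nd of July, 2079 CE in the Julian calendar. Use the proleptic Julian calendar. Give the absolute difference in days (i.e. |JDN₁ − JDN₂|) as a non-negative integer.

4341

JDN of the first date = 2476274.
JDN of the second date = 2480615.
|2480615 − 2476274| = 4341.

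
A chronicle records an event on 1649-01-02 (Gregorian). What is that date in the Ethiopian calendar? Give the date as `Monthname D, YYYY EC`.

Tahsas 27, 1641 EC

Julian Day Number of the source date = 2323347.
Converting JDN 2323347 to the Ethiopian calendar gives 27 Tahsas 1641 EC.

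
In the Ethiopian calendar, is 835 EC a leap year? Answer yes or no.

835 mod 4 = 3; in the Ethiopian calendar a year is leap when year mod 4 = 3, so it is a leap year.

yes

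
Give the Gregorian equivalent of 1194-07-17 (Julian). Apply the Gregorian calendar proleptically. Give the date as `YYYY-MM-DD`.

The Julian–Gregorian offset here is 7 days (Julian trailing).
17 July 1194 Julian + 7 days → 24 July 1194 Gregorian.

1194-07-24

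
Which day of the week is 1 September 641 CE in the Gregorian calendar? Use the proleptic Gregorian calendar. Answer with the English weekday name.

JDN 1955424 mod 7 = 2, and JDN 0 was a Monday, so this is a Wednesday.

Wednesday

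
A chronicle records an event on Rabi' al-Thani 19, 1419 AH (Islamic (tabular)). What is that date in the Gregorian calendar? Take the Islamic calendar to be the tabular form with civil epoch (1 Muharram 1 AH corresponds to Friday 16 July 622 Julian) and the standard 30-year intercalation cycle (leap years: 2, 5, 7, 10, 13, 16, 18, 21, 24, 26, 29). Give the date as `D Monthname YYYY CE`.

13 August 1998 CE

Both dates share Julian Day Number 2451039; in the Gregorian calendar that is 13 August 1998 CE.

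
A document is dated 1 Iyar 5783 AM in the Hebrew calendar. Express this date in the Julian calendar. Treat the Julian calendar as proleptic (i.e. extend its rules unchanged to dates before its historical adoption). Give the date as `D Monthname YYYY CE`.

9 April 2023 CE

Julian Day Number of the source date = 2460057.
Converting JDN 2460057 to the Julian calendar gives 9 April 2023 CE.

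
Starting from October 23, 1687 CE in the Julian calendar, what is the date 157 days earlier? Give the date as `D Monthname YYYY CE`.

The starting date is JDN 2337530; 2337530 − 157 = 2337373.
JDN 2337373 corresponds to 19 May 1687 CE.

19 May 1687 CE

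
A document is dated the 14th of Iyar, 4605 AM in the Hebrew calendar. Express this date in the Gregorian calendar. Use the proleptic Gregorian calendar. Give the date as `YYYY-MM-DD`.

0845-04-28

Both dates share Julian Day Number 2029808; in the Gregorian calendar that is 28 April 845 CE.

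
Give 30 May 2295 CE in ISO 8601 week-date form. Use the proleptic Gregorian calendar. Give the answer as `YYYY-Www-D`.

2295-W22-4

The weekday is Thursday (ISO weekday 4).
That Thursday belongs to ISO week 22 of ISO year 2295.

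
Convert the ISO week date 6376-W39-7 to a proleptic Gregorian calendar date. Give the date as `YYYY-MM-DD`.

6376-09-26

ISO week 1 of 6376 is the week containing the first Thursday of 6376.
Week 39, day 7 (Sunday) lands on 6376-09-26.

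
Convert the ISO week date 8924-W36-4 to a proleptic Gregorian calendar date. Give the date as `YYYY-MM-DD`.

8924-09-07

ISO week 1 of 8924 is the week containing the first Thursday of 8924.
Week 36, day 4 (Thursday) lands on 8924-09-07.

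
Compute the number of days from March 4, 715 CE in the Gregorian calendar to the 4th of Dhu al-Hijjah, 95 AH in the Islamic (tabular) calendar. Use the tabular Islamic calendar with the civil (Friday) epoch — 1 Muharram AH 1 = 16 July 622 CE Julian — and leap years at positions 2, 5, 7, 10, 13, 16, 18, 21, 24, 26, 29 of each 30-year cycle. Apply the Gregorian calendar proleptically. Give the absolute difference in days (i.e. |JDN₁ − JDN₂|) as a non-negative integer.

192

First date → JDN 1982270; second date → JDN 1982078.
The interval is |1982270 − 1982078| = 192 days.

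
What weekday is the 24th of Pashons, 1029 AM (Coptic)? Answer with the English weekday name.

This is JDN 2200770 (27 May 1313 Gregorian).
Since JDN mod 7 = 5 (0 = Monday), the day is Saturday.

Saturday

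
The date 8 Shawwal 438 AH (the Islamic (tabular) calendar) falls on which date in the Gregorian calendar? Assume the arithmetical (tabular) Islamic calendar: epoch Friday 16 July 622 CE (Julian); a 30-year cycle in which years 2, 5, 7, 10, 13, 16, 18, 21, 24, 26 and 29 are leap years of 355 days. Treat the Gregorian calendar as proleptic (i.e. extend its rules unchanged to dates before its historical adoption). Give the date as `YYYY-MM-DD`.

Julian Day Number of the source date = 2103571.
Converting JDN 2103571 to the Gregorian calendar gives 13 April 1047 CE.

1047-04-13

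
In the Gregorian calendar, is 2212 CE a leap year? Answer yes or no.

yes

2212 is divisible by 4 and not by 100, so it is a leap year.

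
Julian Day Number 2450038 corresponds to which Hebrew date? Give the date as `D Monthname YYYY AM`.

23 Cheshvan 5756 AM

The Gregorian equivalent of JDN 2450038 is 16 November 1995.
In the Hebrew calendar that day is 23 Cheshvan 5756 AM.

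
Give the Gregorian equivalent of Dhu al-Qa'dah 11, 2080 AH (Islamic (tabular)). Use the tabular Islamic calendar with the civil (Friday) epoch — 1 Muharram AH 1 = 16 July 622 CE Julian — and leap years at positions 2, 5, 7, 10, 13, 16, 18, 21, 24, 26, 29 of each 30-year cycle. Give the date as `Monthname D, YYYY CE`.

June 22, 2640 CE

Both dates share Julian Day Number 2685473; in the Gregorian calendar that is 22 June 2640 CE.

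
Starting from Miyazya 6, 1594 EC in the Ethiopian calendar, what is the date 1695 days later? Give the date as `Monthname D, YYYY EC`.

JDN of Miyazya 6, 1594 EC = 2306279.
2306279 + 1695 = 2307974.
JDN 2307974 in the Ethiopian calendar is Hidar 25, 1599 EC.

Hidar 25, 1599 EC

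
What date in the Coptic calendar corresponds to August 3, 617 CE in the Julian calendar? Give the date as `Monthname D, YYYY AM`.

Mesori 10, 333 AM

Both dates share Julian Day Number 1946632; in the Coptic calendar that is 10 Mesori 333 AM.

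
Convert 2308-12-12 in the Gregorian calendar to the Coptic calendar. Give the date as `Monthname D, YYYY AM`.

Hathor 30, 2025 AM

Julian Day Number of the source date = 2564385.
Converting JDN 2564385 to the Coptic calendar gives 30 Hathor 2025 AM.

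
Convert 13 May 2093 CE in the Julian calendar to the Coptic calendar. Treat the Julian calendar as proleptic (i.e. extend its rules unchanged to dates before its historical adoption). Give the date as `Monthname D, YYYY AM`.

The source date corresponds to 26 May 2093 in the Gregorian calendar (JDN 2485659).
That day falls on 18 Pashons 1809 AM in the Coptic calendar.

Pashons 18, 1809 AM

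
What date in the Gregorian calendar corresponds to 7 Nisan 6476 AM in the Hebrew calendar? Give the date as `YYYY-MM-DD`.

Julian Day Number of the source date = 2713139.
Converting JDN 2713139 to the Gregorian calendar gives 22 March 2716 CE.

2716-03-22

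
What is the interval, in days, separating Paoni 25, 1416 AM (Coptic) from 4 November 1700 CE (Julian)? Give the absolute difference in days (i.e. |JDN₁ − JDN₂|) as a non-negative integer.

138

JDN of the first date = 2342153.
JDN of the second date = 2342291.
|2342291 − 2342153| = 138.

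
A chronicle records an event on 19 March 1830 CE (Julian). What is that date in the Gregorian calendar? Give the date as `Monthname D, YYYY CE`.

For dates in this range the Gregorian date is 12 days ahead of the Julian.
19 March 1830 Julian + 12 days → 31 March 1830 Gregorian.

March 31, 1830 CE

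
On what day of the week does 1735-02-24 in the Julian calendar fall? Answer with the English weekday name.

This is JDN 2354821 (7 March 1735 Gregorian).
JDN 2354821 mod 7 = 0, and JDN 0 was a Monday, so this is a Monday.

Monday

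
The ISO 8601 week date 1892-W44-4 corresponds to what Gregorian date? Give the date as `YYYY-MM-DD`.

ISO week 1 of 1892 is the week containing the first Thursday of 1892.
Week 44, day 4 (Thursday) lands on 1892-11-03.

1892-11-03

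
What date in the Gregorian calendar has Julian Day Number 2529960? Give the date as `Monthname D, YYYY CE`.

September 11, 2214 CE

Counting from JDN 2299161 = 15 Oct 1582 gives an offset of 230799 days.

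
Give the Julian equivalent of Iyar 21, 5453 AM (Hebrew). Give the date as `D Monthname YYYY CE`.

Both dates share Julian Day Number 2339563; in the Julian calendar that is 17 May 1693 CE.

17 May 1693 CE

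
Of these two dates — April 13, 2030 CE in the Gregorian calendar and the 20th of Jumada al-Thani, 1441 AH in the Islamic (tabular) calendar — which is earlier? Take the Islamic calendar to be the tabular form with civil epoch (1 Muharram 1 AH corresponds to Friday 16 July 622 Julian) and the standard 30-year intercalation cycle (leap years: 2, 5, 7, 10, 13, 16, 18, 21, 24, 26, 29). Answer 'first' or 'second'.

second

First date → JDN 2462605; second date → JDN 2458895.
JDN 2458895 < JDN 2462605, so the second date is earlier.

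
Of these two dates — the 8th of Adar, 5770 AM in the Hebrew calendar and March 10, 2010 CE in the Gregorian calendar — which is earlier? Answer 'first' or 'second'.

The two dates have Julian Day Numbers 2455250 and 2455266 respectively.
Since 2455250 < 2455266, the first date comes first.

first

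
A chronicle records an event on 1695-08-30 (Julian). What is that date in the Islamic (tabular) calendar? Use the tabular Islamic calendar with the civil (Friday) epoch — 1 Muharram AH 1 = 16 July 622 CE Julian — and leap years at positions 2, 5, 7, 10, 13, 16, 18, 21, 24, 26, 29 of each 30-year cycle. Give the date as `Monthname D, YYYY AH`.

Muharram 29, 1107 AH

Both dates share Julian Day Number 2340398; in the tabular Islamic calendar that is 29 Muharram 1107 AH.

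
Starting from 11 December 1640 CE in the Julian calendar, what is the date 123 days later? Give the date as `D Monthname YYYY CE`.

13 April 1641 CE

JDN of 11 December 1640 CE = 2320413.
2320413 + 123 = 2320536.
JDN 2320536 in the Julian calendar is 13 April 1641 CE.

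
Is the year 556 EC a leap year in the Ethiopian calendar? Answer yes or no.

556 mod 4 = 0; in the Ethiopian calendar a year is leap when year mod 4 = 3, so it is a common year.

no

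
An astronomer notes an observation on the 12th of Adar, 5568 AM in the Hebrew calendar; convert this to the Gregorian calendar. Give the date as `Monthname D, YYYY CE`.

March 11, 1808 CE

Julian Day Number of the source date = 2381488.
Converting JDN 2381488 to the Gregorian calendar gives 11 March 1808 CE.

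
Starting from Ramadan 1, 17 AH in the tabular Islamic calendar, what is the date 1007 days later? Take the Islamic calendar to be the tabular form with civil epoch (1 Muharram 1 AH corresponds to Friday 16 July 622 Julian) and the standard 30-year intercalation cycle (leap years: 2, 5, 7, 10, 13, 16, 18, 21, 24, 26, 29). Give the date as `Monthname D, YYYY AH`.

The starting date is JDN 1954346; 1954346 + 1007 = 1955353.
JDN 1955353 corresponds to Rajab 4, 20 AH.

Rajab 4, 20 AH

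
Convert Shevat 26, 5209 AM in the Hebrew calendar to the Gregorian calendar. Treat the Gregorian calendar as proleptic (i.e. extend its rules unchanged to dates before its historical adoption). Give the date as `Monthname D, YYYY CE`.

January 29, 1449 CE

Both dates share Julian Day Number 2250325; in the Gregorian calendar that is 29 January 1449 CE.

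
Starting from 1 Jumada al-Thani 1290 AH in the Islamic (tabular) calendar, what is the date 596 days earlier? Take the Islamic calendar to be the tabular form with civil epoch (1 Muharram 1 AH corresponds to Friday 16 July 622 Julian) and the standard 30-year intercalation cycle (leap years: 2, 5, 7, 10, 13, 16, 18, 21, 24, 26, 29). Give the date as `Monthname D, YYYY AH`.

Ramadan 26, 1288 AH

JDN of 1 Jumada al-Thani 1290 AH = 2405367.
2405367 − 596 = 2404771.
JDN 2404771 in the tabular Islamic calendar is Ramadan 26, 1288 AH.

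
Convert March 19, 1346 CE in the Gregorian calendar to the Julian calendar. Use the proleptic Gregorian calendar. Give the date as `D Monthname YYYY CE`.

For dates in this range the Gregorian date is 8 days ahead of the Julian.
19 March 1346 Gregorian − 8 days → 11 March 1346 Julian.

11 March 1346 CE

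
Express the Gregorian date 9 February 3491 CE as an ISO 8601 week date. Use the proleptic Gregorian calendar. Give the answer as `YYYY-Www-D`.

3491-W07-1

The weekday is Monday (ISO weekday 1).
That Monday belongs to ISO week 7 of ISO year 3491.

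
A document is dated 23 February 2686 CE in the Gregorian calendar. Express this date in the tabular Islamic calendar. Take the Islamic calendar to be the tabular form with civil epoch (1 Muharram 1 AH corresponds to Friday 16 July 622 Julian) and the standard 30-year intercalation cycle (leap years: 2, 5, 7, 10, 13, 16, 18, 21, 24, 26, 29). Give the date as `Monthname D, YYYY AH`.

Dhu al-Hijjah 7, 2127 AH

Both dates share Julian Day Number 2702155; in the tabular Islamic calendar that is 7 Dhu al-Hijjah 2127 AH.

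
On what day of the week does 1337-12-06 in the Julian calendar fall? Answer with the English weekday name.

This is JDN 2209737 (14 December 1337 Gregorian).
Since JDN mod 7 = 5 (0 = Monday), the day is Saturday.

Saturday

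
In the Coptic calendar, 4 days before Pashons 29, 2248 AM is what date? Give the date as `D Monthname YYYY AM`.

25 Pashons 2248 AM

JDN of Pashons 29, 2248 AM = 2646015.
2646015 − 4 = 2646011.
JDN 2646011 in the Coptic calendar is 25 Pashons 2248 AM.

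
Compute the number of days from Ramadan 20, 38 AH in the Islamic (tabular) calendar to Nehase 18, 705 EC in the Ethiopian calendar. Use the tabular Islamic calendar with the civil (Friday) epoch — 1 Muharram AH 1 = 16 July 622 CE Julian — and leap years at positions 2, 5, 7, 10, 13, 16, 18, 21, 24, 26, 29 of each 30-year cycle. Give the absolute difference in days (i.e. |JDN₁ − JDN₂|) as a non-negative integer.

19897

First date → JDN 1961807; second date → JDN 1981704.
The interval is |1961807 − 1981704| = 19897 days.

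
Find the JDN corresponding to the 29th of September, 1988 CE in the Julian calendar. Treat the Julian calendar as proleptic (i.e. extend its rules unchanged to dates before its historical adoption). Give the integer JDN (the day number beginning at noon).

2447447

In the Gregorian calendar the same day is 12 October 1988.
JDN 2299161 is 15 October 1582 CE (Gregorian); the target day is +148286 days from there, so JDN = 2447447.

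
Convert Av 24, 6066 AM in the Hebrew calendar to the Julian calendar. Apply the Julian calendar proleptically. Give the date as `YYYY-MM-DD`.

2306-07-20

Julian Day Number of the source date = 2563525.
Converting JDN 2563525 to the Julian calendar gives 20 July 2306 CE.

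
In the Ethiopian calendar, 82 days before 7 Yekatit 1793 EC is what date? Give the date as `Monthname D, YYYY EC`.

JDN of 7 Yekatit 1793 EC = 2378905.
2378905 − 82 = 2378823.
JDN 2378823 in the Ethiopian calendar is Hidar 15, 1793 EC.

Hidar 15, 1793 EC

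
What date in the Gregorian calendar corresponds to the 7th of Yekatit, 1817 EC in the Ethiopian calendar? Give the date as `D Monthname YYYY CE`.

Both dates share Julian Day Number 2387671; in the Gregorian calendar that is 13 February 1825 CE.

13 February 1825 CE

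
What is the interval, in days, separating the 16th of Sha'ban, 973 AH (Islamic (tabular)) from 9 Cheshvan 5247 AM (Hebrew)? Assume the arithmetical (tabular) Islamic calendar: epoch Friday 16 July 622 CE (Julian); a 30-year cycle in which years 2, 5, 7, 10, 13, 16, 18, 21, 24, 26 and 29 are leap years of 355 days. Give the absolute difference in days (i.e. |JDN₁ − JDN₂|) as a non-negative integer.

JDN of the first date = 2293106.
JDN of the second date = 2264100.
|2264100 − 2293106| = 29006.

29006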